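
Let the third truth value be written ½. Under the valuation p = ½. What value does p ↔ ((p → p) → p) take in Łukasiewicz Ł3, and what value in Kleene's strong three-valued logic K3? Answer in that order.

In Łukasiewicz Ł3: p → p = ½ → ½ = True  [min(1, 1−½+½)]
(p → p) → p = True → ½ = ½
p ↔ ((p → p) → p) = ½ ↔ ½ = True
In Kleene's strong three-valued logic K3: p → p = ½ → ½ = ½  [¬½ ∨ ½]
(p → p) → p = ½ → ½ = ½
p ↔ ((p → p) → p) = ½ ↔ ½ = ½
They differ because Łukasiewicz Ł3 and Kleene's strong three-valued logic K3 treat ½ differently under implication.

True; ½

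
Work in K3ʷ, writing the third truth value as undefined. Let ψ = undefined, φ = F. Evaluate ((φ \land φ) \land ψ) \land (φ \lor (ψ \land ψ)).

undefined

φ \land φ = F \land F = F
(φ \land φ) \land ψ = F \land undefined = undefined
ψ \land ψ = undefined \land undefined = undefined
φ \lor (ψ \land ψ) = F \lor undefined = undefined
((φ \land φ) \land ψ) \land (φ \lor (ψ \land ψ)) = undefined \land undefined = undefined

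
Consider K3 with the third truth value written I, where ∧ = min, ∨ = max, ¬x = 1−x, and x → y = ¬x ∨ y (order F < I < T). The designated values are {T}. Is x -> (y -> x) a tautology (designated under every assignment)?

Countermodel: x=I, y=T gives I, which is not designated.

No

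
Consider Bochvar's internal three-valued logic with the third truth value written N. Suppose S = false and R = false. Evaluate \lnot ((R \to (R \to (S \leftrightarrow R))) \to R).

true

S \leftrightarrow R = false \leftrightarrow false = true
R \to (S \leftrightarrow R) = false \to true = true
R \to (R \to (S \leftrightarrow R)) = false \to true = true
(R \to (R \to (S \leftrightarrow R))) \to R = true \to false = false
\lnot ((R \to (R \to (S \leftrightarrow R))) \to R) = \lnot false = true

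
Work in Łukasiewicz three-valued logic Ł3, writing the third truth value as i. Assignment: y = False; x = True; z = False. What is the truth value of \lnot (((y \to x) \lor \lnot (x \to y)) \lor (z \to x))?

y \to x = False \to True = True
x \to y = True \to False = False
\lnot (x \to y) = \lnot False = True
(y \to x) \lor \lnot (x \to y) = True \lor True = True
z \to x = False \to True = True
((y \to x) \lor \lnot (x \to y)) \lor (z \to x) = True \lor True = True
\lnot (((y \to x) \lor \lnot (x \to y)) \lor (z \to x)) = \lnot True = False

False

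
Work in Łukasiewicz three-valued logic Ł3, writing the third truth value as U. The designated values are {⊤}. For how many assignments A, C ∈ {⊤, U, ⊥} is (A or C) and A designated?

Designated under: (A=⊤, C=⊤); (A=⊤, C=U); (A=⊤, C=⊥).

3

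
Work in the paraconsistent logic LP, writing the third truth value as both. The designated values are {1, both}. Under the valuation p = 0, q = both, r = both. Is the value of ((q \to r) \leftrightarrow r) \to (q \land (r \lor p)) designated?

Yes

q \to r = both \to both = both  [\lnot both \lor both]
(q \to r) \leftrightarrow r = both \leftrightarrow both = both
r \lor p = both \lor 0 = both
q \land (r \lor p) = both \land both = both
((q \to r) \leftrightarrow r) \to (q \land (r \lor p)) = both \to both = both
both ∈ {1, both}.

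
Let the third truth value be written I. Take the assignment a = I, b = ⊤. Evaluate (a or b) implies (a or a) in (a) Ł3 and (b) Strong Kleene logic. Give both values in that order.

I; I

In Ł3: a or b = I or ⊤ = ⊤
a or a = I or I = I
(a or b) implies (a or a) = ⊤ implies I = I
In Strong Kleene logic: a or b = I or ⊤ = ⊤
a or a = I or I = I
(a or b) implies (a or a) = ⊤ implies I = I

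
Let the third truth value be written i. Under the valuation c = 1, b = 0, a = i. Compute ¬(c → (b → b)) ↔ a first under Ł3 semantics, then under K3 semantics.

In Ł3: b → b = 0 → 0 = 1
c → (b → b) = 1 → 1 = 1
¬(c → (b → b)) = ¬1 = 0
¬(c → (b → b)) ↔ a = 0 ↔ i = i  [1 − |0−½|]
In K3: b → b = 0 → 0 = 1
c → (b → b) = 1 → 1 = 1
¬(c → (b → b)) = ¬1 = 0
¬(c → (b → b)) ↔ a = 0 ↔ i = i

i; i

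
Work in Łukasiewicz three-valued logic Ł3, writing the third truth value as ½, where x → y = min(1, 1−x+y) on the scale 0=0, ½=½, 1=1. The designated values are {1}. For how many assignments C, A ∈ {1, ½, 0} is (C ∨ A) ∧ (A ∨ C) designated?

5

Of the 9 assignments, 5 give a value in {1}.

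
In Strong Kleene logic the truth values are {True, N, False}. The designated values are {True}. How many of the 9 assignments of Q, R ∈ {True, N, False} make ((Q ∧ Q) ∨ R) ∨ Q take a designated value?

5

Of the 9 assignments, 5 give a value in {True}.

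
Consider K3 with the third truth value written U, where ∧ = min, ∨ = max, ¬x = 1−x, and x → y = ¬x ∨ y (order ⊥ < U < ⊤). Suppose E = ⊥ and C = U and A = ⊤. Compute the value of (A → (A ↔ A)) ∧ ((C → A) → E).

⊥

A ↔ A = ⊤ ↔ ⊤ = ⊤
A → (A ↔ A) = ⊤ → ⊤ = ⊤
C → A = U → ⊤ = ⊤
(C → A) → E = ⊤ → ⊥ = ⊥
(A → (A ↔ A)) ∧ ((C → A) → E) = ⊤ ∧ ⊥ = ⊥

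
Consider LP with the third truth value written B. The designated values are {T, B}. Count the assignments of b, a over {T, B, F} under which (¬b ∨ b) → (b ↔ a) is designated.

7

Of the 9 assignments, 7 give a value in {T, B}.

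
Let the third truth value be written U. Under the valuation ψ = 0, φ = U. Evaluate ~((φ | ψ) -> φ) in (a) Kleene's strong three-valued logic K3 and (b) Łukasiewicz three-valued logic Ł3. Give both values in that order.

U; 0

In Kleene's strong three-valued logic K3: φ | ψ = U | 0 = U
(φ | ψ) -> φ = U -> U = U  [~U | U]
~((φ | ψ) -> φ) = ~U = U
In Łukasiewicz three-valued logic Ł3: φ | ψ = U | 0 = U
(φ | ψ) -> φ = U -> U = 1
~((φ | ψ) -> φ) = ~1 = 0
They differ because Kleene's strong three-valued logic K3 and Łukasiewicz three-valued logic Ł3 treat U differently under implication.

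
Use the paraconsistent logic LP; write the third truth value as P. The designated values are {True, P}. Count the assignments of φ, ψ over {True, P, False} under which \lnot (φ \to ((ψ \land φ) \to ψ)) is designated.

Designated under: (φ=True, ψ=P); (φ=P, ψ=P).

2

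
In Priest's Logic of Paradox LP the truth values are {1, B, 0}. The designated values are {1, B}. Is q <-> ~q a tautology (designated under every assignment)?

Countermodel: q=1 gives 0, which is not designated.

No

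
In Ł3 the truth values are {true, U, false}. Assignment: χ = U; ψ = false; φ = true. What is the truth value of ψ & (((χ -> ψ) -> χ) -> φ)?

false

χ -> ψ = U -> false = U
(χ -> ψ) -> χ = U -> U = true
((χ -> ψ) -> χ) -> φ = true -> true = true
ψ & (((χ -> ψ) -> χ) -> φ) = false & true = false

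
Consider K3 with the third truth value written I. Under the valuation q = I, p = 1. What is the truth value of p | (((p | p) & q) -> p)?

1

p | p = 1 | 1 = 1
(p | p) & q = 1 & I = I
((p | p) & q) -> p = I -> 1 = 1
p | (((p | p) & q) -> p) = 1 | 1 = 1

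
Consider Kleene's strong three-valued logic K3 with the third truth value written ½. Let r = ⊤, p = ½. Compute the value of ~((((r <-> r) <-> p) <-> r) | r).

r <-> r = ⊤ <-> ⊤ = ⊤
(r <-> r) <-> p = ⊤ <-> ½ = ½
((r <-> r) <-> p) <-> r = ½ <-> ⊤ = ½
(((r <-> r) <-> p) <-> r) | r = ½ | ⊤ = ⊤
~((((r <-> r) <-> p) <-> r) | r) = ~⊤ = ⊥

⊥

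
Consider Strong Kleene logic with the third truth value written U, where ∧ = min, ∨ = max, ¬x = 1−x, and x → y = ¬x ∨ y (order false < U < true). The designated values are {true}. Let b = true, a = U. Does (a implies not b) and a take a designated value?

not b = not true = false
a implies not b = U implies false = U  [not U or false]
(a implies not b) and a = U and U = U
U ∉ {true}.

No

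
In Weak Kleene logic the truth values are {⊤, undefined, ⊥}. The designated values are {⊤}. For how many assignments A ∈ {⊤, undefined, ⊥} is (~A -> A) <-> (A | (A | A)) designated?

A=⊤: ⊤ ✓
A=undefined: undefined ·
A=⊥: ⊤ ✓

2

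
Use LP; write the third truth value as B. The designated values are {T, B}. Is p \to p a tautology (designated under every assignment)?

Every assignment of p over {T, B, F} gives a value in {T, B}.
In particular, with p=B: p \to p = B.

Yes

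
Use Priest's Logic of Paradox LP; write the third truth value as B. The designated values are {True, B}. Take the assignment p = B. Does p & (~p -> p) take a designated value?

Yes

~p = ~B = B
~p -> p = B -> B = B  [~B | B]
p & (~p -> p) = B & B = B
B ∈ {True, B}.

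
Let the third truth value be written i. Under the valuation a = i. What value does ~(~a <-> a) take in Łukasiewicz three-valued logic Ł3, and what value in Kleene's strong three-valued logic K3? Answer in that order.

0; i

In Łukasiewicz three-valued logic Ł3: ~a = ~i = i
~a <-> a = i <-> i = 1
~(~a <-> a) = ~1 = 0
In Kleene's strong three-valued logic K3: ~a = ~i = i
~a <-> a = i <-> i = i
~(~a <-> a) = ~i = i
They differ because Łukasiewicz three-valued logic Ł3 and Kleene's strong three-valued logic K3 treat i differently under implication.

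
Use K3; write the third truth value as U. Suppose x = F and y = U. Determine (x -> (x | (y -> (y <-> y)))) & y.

y <-> y = U <-> U = U
y -> (y <-> y) = U -> U = U  [~U | U]
x | (y -> (y <-> y)) = F | U = U
x -> (x | (y -> (y <-> y))) = F -> U = T
(x -> (x | (y -> (y <-> y)))) & y = T & U = U

U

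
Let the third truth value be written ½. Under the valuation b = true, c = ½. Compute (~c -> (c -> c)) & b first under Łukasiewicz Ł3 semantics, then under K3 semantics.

In Łukasiewicz Ł3: ~c = ~½ = ½
c -> c = ½ -> ½ = true
~c -> (c -> c) = ½ -> true = true
(~c -> (c -> c)) & b = true & true = true
In K3: ~c = ~½ = ½
c -> c = ½ -> ½ = ½
~c -> (c -> c) = ½ -> ½ = ½
(~c -> (c -> c)) & b = ½ & true = ½
They differ because Łukasiewicz Ł3 and K3 treat ½ differently under implication.

true; ½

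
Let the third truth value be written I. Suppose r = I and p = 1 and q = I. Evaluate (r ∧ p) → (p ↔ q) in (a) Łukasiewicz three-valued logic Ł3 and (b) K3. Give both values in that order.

1; I

In Łukasiewicz three-valued logic Ł3: r ∧ p = I ∧ 1 = I
p ↔ q = 1 ↔ I = I
(r ∧ p) → (p ↔ q) = I → I = 1
In K3: r ∧ p = I ∧ 1 = I
p ↔ q = 1 ↔ I = I
(r ∧ p) → (p ↔ q) = I → I = I  [¬I ∨ I]
They differ because Łukasiewicz three-valued logic Ł3 and K3 treat I differently under implication.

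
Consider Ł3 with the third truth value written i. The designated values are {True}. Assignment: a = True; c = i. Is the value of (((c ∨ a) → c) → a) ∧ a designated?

c ∨ a = i ∨ True = True
(c ∨ a) → c = True → i = i
((c ∨ a) → c) → a = i → True = True
(((c ∨ a) → c) → a) ∧ a = True ∧ True = True
True ∈ {True}.

Yes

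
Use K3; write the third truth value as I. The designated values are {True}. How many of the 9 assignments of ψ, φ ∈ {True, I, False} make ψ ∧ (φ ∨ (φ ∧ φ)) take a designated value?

1

Designated under: (ψ=True, φ=True).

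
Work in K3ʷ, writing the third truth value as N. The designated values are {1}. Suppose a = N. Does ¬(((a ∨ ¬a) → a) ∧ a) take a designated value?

¬a = ¬N = N
a ∨ ¬a = N ∨ N = N
(a ∨ ¬a) → a = N → N = N  [any arg is the third value ⇒ result is the third value]
((a ∨ ¬a) → a) ∧ a = N ∧ N = N
¬(((a ∨ ¬a) → a) ∧ a) = ¬N = N
N ∉ {1}.

No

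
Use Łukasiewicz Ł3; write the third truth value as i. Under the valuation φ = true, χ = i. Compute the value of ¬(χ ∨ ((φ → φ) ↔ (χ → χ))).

φ → φ = true → true = true
χ → χ = i → i = true  [min(1, 1−½+½)]
(φ → φ) ↔ (χ → χ) = true ↔ true = true
χ ∨ ((φ → φ) ↔ (χ → χ)) = i ∨ true = true
¬(χ ∨ ((φ → φ) ↔ (χ → χ))) = ¬true = false

false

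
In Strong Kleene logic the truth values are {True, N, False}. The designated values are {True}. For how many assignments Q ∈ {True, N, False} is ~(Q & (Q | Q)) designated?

Q=True: False ·
Q=N: N ·
Q=False: True ✓

1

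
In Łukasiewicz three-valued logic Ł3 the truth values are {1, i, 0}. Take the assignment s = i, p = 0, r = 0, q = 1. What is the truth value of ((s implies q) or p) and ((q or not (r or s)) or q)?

s implies q = i implies 1 = 1
(s implies q) or p = 1 or 0 = 1
r or s = 0 or i = i
not (r or s) = not i = i
q or not (r or s) = 1 or i = 1
(q or not (r or s)) or q = 1 or 1 = 1
((s implies q) or p) and ((q or not (r or s)) or q) = 1 and 1 = 1

1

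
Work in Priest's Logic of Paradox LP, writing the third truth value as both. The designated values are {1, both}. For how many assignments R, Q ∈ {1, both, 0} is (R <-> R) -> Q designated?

Of the 9 assignments, 7 give a value in {1, both}.

7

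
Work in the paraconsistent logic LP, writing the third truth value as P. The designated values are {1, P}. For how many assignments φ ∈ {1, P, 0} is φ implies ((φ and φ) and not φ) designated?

2

φ=1: 0 ·
φ=P: P ✓
φ=0: 1 ✓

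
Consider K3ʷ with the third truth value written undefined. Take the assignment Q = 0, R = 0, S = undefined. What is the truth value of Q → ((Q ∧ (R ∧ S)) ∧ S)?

R ∧ S = 0 ∧ undefined = undefined
Q ∧ (R ∧ S) = 0 ∧ undefined = undefined
(Q ∧ (R ∧ S)) ∧ S = undefined ∧ undefined = undefined
Q → ((Q ∧ (R ∧ S)) ∧ S) = 0 → undefined = undefined

undefined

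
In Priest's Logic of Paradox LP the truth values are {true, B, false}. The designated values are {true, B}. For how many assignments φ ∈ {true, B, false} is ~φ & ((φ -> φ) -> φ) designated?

φ=true: false ·
φ=B: B ✓
φ=false: false ·

1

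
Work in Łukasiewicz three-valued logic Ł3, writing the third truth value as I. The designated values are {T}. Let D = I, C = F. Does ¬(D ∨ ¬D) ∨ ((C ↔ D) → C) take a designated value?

¬D = ¬I = I
D ∨ ¬D = I ∨ I = I
¬(D ∨ ¬D) = ¬I = I
C ↔ D = F ↔ I = I  [1 − |0−½|]
(C ↔ D) → C = I → F = I
¬(D ∨ ¬D) ∨ ((C ↔ D) → C) = I ∨ I = I
I ∉ {T}.

No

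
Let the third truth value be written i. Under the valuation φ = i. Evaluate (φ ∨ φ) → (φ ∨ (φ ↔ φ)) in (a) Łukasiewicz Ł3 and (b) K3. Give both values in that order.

In Łukasiewicz Ł3: φ ∨ φ = i ∨ i = i
φ ↔ φ = i ↔ i = true
φ ∨ (φ ↔ φ) = i ∨ true = true
(φ ∨ φ) → (φ ∨ (φ ↔ φ)) = i → true = true
In K3: φ ∨ φ = i ∨ i = i
φ ↔ φ = i ↔ i = i
φ ∨ (φ ↔ φ) = i ∨ i = i
(φ ∨ φ) → (φ ∨ (φ ↔ φ)) = i → i = i
They differ because Łukasiewicz Ł3 and K3 treat i differently under implication.

true; i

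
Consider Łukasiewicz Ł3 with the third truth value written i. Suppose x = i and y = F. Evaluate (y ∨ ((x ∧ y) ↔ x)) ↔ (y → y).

x ∧ y = i ∧ F = F
(x ∧ y) ↔ x = F ↔ i = i
y ∨ ((x ∧ y) ↔ x) = F ∨ i = i
y → y = F → F = T
(y ∨ ((x ∧ y) ↔ x)) ↔ (y → y) = i ↔ T = i

i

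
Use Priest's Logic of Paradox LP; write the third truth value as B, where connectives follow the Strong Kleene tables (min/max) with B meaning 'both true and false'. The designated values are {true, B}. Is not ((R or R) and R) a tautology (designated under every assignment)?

Countermodel: R=true gives false, which is not designated.

No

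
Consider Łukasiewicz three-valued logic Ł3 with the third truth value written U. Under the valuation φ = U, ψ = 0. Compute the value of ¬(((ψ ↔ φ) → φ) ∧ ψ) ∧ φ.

ψ ↔ φ = 0 ↔ U = U
(ψ ↔ φ) → φ = U → U = 1
((ψ ↔ φ) → φ) ∧ ψ = 1 ∧ 0 = 0
¬(((ψ ↔ φ) → φ) ∧ ψ) = ¬0 = 1
¬(((ψ ↔ φ) → φ) ∧ ψ) ∧ φ = 1 ∧ U = U

U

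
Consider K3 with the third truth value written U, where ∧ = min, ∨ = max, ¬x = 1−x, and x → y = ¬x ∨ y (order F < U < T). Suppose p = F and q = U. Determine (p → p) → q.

p → p = F → F = T
(p → p) → q = T → U = U  [¬T ∨ U]

U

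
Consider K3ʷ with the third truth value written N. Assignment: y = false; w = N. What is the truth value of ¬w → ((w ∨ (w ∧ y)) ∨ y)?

¬w = ¬N = N
w ∧ y = N ∧ false = N
w ∨ (w ∧ y) = N ∨ N = N
(w ∨ (w ∧ y)) ∨ y = N ∨ false = N
¬w → ((w ∨ (w ∧ y)) ∨ y) = N → N = N  [any arg is the third value ⇒ result is the third value]

N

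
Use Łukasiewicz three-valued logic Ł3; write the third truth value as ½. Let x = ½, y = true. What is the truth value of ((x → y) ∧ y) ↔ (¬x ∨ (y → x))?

½

x → y = ½ → true = true
(x → y) ∧ y = true ∧ true = true
¬x = ¬½ = ½
y → x = true → ½ = ½
¬x ∨ (y → x) = ½ ∨ ½ = ½
((x → y) ∧ y) ↔ (¬x ∨ (y → x)) = true ↔ ½ = ½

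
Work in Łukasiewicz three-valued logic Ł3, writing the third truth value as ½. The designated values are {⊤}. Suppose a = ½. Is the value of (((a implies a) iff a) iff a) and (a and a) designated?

a implies a = ½ implies ½ = ⊤  [min(1, 1−½+½)]
(a implies a) iff a = ⊤ iff ½ = ½
((a implies a) iff a) iff a = ½ iff ½ = ⊤
a and a = ½ and ½ = ½
(((a implies a) iff a) iff a) and (a and a) = ⊤ and ½ = ½
½ ∉ {⊤}.

No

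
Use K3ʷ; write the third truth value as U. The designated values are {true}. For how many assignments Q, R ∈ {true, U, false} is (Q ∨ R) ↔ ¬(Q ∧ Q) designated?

Designated under: (Q=false, R=true).

1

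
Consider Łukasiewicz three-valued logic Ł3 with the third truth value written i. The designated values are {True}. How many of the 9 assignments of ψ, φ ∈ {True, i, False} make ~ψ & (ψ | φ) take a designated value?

Designated under: (ψ=False, φ=True).

1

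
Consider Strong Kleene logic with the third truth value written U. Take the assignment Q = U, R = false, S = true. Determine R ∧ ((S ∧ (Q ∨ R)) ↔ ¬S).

false

Q ∨ R = U ∨ false = U
S ∧ (Q ∨ R) = true ∧ U = U
¬S = ¬true = false
(S ∧ (Q ∨ R)) ↔ ¬S = U ↔ false = U
R ∧ ((S ∧ (Q ∨ R)) ↔ ¬S) = false ∧ U = false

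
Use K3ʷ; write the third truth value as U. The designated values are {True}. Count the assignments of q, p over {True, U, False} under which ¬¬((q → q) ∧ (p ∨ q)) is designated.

3

Designated under: (q=True, p=True); (q=True, p=False); (q=False, p=True).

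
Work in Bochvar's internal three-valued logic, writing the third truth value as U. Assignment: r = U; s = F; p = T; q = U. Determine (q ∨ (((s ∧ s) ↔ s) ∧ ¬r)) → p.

s ∧ s = F ∧ F = F
(s ∧ s) ↔ s = F ↔ F = T
¬r = ¬U = U
((s ∧ s) ↔ s) ∧ ¬r = T ∧ U = U
q ∨ (((s ∧ s) ↔ s) ∧ ¬r) = U ∨ U = U
(q ∨ (((s ∧ s) ↔ s) ∧ ¬r)) → p = U → T = U  [any arg is the third value ⇒ result is the third value]

U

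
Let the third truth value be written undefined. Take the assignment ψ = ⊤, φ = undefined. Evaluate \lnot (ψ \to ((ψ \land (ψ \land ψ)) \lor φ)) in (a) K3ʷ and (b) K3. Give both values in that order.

undefined; ⊥

In K3ʷ: ψ \land ψ = ⊤ \land ⊤ = ⊤
ψ \land (ψ \land ψ) = ⊤ \land ⊤ = ⊤
(ψ \land (ψ \land ψ)) \lor φ = ⊤ \lor undefined = undefined
ψ \to ((ψ \land (ψ \land ψ)) \lor φ) = ⊤ \to undefined = undefined  [any arg is the third value ⇒ result is the third value]
\lnot (ψ \to ((ψ \land (ψ \land ψ)) \lor φ)) = \lnot undefined = undefined
In K3: ψ \land ψ = ⊤ \land ⊤ = ⊤
ψ \land (ψ \land ψ) = ⊤ \land ⊤ = ⊤
(ψ \land (ψ \land ψ)) \lor φ = ⊤ \lor undefined = ⊤
ψ \to ((ψ \land (ψ \land ψ)) \lor φ) = ⊤ \to ⊤ = ⊤
\lnot (ψ \to ((ψ \land (ψ \land ψ)) \lor φ)) = \lnot ⊤ = ⊥
They differ because K3ʷ and K3 treat undefined differently under the binary connectives.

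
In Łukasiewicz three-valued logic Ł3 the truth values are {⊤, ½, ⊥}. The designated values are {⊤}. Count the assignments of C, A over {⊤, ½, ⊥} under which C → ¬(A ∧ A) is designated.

6

Of the 9 assignments, 6 give a value in {⊤}.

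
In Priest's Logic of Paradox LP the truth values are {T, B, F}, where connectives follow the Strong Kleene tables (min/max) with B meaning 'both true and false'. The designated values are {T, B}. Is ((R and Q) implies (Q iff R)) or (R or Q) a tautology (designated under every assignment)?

Yes

Every assignment of R, Q over {T, B, F} gives a value in {T, B}.
In particular, with R=B, Q=B: ((R and Q) implies (Q iff R)) or (R or Q) = B.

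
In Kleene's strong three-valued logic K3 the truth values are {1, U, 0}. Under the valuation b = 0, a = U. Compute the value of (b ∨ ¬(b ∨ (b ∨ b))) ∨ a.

b ∨ b = 0 ∨ 0 = 0
b ∨ (b ∨ b) = 0 ∨ 0 = 0
¬(b ∨ (b ∨ b)) = ¬0 = 1
b ∨ ¬(b ∨ (b ∨ b)) = 0 ∨ 1 = 1
(b ∨ ¬(b ∨ (b ∨ b))) ∨ a = 1 ∨ U = 1

1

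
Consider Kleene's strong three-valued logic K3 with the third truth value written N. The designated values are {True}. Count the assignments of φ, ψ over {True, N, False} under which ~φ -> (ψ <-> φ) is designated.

4

Designated under: (φ=True, ψ=True); (φ=True, ψ=N); (φ=True, ψ=False); (φ=False, ψ=False).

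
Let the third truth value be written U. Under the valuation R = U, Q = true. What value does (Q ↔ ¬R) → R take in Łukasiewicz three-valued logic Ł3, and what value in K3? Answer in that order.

true; U

In Łukasiewicz three-valued logic Ł3: ¬R = ¬U = U
Q ↔ ¬R = true ↔ U = U
(Q ↔ ¬R) → R = U → U = true
In K3: ¬R = ¬U = U
Q ↔ ¬R = true ↔ U = U
(Q ↔ ¬R) → R = U → U = U
They differ because Łukasiewicz three-valued logic Ł3 and K3 treat U differently under implication.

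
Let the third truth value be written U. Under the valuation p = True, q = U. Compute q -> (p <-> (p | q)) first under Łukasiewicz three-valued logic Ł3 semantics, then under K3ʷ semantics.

In Łukasiewicz three-valued logic Ł3: p | q = True | U = True
p <-> (p | q) = True <-> True = True
q -> (p <-> (p | q)) = U -> True = True  [min(1, 1−½+1)]
In K3ʷ: p | q = True | U = U
p <-> (p | q) = True <-> U = U
q -> (p <-> (p | q)) = U -> U = U  [any arg is the third value ⇒ result is the third value]
They differ because Łukasiewicz three-valued logic Ł3 and K3ʷ treat U differently under the binary connectives.

True; U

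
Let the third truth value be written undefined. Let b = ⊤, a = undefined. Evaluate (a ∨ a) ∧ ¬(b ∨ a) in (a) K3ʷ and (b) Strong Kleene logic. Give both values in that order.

In K3ʷ: a ∨ a = undefined ∨ undefined = undefined
b ∨ a = ⊤ ∨ undefined = undefined
¬(b ∨ a) = ¬undefined = undefined
(a ∨ a) ∧ ¬(b ∨ a) = undefined ∧ undefined = undefined
In Strong Kleene logic: a ∨ a = undefined ∨ undefined = undefined
b ∨ a = ⊤ ∨ undefined = ⊤
¬(b ∨ a) = ¬⊤ = ⊥
(a ∨ a) ∧ ¬(b ∨ a) = undefined ∧ ⊥ = ⊥
They differ because K3ʷ and Strong Kleene logic treat undefined differently under the binary connectives.

undefined; ⊥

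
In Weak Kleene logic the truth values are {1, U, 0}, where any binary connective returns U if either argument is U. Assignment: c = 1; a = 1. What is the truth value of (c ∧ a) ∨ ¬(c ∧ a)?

c ∧ a = 1 ∧ 1 = 1
c ∧ a = 1 ∧ 1 = 1
¬(c ∧ a) = ¬1 = 0
(c ∧ a) ∨ ¬(c ∧ a) = 1 ∨ 0 = 1

1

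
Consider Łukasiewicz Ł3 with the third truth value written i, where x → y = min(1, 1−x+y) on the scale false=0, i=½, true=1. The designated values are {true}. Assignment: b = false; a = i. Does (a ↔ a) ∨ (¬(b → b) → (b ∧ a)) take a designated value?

a ↔ a = i ↔ i = true  [1 − |½−½|]
b → b = false → false = true
¬(b → b) = ¬true = false
b ∧ a = false ∧ i = false
¬(b → b) → (b ∧ a) = false → false = true
(a ↔ a) ∨ (¬(b → b) → (b ∧ a)) = true ∨ true = true
true ∈ {true}.

Yes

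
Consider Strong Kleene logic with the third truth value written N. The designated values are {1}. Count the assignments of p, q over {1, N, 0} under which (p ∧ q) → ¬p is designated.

Of the 9 assignments, 5 give a value in {1}.

5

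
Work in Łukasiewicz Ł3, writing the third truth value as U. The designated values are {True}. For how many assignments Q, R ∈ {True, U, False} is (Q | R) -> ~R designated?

5

Of the 9 assignments, 5 give a value in {True}.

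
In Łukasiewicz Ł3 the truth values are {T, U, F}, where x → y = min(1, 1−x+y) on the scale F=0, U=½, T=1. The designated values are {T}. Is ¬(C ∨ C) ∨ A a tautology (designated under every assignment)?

No

Countermodel: C=T, A=U gives U, which is not designated.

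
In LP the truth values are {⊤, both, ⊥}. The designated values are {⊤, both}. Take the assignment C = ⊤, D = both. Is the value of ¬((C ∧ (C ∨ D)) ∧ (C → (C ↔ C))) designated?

No

C ∨ D = ⊤ ∨ both = ⊤
C ∧ (C ∨ D) = ⊤ ∧ ⊤ = ⊤
C ↔ C = ⊤ ↔ ⊤ = ⊤
C → (C ↔ C) = ⊤ → ⊤ = ⊤
(C ∧ (C ∨ D)) ∧ (C → (C ↔ C)) = ⊤ ∧ ⊤ = ⊤
¬((C ∧ (C ∨ D)) ∧ (C → (C ↔ C))) = ¬⊤ = ⊥
⊥ ∉ {⊤, both}.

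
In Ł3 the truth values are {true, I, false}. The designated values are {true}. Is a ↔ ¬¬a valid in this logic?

Yes

Every assignment of a over {true, I, false} gives a value in {true}.
In particular, with a=I: a ↔ ¬¬a = true.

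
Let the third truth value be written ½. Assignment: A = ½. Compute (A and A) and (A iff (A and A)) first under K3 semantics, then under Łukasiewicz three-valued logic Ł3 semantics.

In K3: A and A = ½ and ½ = ½
A and A = ½ and ½ = ½
A iff (A and A) = ½ iff ½ = ½
(A and A) and (A iff (A and A)) = ½ and ½ = ½
In Łukasiewicz three-valued logic Ł3: A and A = ½ and ½ = ½
A and A = ½ and ½ = ½
A iff (A and A) = ½ iff ½ = true
(A and A) and (A iff (A and A)) = ½ and true = ½

½; ½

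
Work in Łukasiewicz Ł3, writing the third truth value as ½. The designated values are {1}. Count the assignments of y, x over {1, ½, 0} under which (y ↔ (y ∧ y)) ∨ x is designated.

Of the 9 assignments, 9 give a value in {1}.

9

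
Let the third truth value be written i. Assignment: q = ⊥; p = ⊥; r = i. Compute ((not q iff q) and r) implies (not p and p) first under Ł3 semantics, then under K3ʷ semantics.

⊤; i

In Ł3: not q = not ⊥ = ⊤
not q iff q = ⊤ iff ⊥ = ⊥
(not q iff q) and r = ⊥ and i = ⊥
not p = not ⊥ = ⊤
not p and p = ⊤ and ⊥ = ⊥
((not q iff q) and r) implies (not p and p) = ⊥ implies ⊥ = ⊤
In K3ʷ: not q = not ⊥ = ⊤
not q iff q = ⊤ iff ⊥ = ⊥
(not q iff q) and r = ⊥ and i = i
not p = not ⊥ = ⊤
not p and p = ⊤ and ⊥ = ⊥
((not q iff q) and r) implies (not p and p) = i implies ⊥ = i  [any arg is the third value ⇒ result is the third value]
They differ because Ł3 and K3ʷ treat i differently under the binary connectives.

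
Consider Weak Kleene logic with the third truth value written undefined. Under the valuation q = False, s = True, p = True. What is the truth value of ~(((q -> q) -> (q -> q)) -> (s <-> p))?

q -> q = False -> False = True
q -> q = False -> False = True
(q -> q) -> (q -> q) = True -> True = True
s <-> p = True <-> True = True
((q -> q) -> (q -> q)) -> (s <-> p) = True -> True = True
~(((q -> q) -> (q -> q)) -> (s <-> p)) = ~True = False

False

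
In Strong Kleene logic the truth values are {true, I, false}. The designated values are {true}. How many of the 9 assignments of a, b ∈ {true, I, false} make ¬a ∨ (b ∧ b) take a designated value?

Of the 9 assignments, 5 give a value in {true}.

5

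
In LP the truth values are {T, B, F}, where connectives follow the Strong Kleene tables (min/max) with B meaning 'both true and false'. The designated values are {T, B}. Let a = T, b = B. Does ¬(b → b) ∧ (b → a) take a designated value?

Yes

b → b = B → B = B  [¬B ∨ B]
¬(b → b) = ¬B = B
b → a = B → T = T
¬(b → b) ∧ (b → a) = B ∧ T = B
B ∈ {T, B}.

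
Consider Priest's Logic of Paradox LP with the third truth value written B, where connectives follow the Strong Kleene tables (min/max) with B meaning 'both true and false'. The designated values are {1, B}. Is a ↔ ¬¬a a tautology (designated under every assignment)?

Every assignment of a over {1, B, 0} gives a value in {1, B}.
In particular, with a=B: a ↔ ¬¬a = B.

Yes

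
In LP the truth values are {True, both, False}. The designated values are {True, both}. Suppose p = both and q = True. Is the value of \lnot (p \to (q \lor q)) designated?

q \lor q = True \lor True = True
p \to (q \lor q) = both \to True = True
\lnot (p \to (q \lor q)) = \lnot True = False
False ∉ {True, both}.

No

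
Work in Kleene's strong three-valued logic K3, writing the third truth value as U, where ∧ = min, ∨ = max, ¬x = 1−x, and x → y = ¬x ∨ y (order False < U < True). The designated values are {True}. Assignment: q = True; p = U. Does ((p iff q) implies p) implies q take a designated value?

Yes

p iff q = U iff True = U
(p iff q) implies p = U implies U = U  [not U or U]
((p iff q) implies p) implies q = U implies True = True
True ∈ {True}.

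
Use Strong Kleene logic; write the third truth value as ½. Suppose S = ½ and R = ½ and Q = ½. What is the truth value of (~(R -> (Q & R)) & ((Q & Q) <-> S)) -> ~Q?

½

Q & R = ½ & ½ = ½
R -> (Q & R) = ½ -> ½ = ½
~(R -> (Q & R)) = ~½ = ½
Q & Q = ½ & ½ = ½
(Q & Q) <-> S = ½ <-> ½ = ½
~(R -> (Q & R)) & ((Q & Q) <-> S) = ½ & ½ = ½
~Q = ~½ = ½
(~(R -> (Q & R)) & ((Q & Q) <-> S)) -> ~Q = ½ -> ½ = ½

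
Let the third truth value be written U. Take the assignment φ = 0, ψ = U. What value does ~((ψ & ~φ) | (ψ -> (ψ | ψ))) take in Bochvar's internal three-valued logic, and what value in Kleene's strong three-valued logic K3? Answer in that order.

U; U

In Bochvar's internal three-valued logic: ~φ = ~0 = 1
ψ & ~φ = U & 1 = U
ψ | ψ = U | U = U
ψ -> (ψ | ψ) = U -> U = U  [any arg is the third value ⇒ result is the third value]
(ψ & ~φ) | (ψ -> (ψ | ψ)) = U | U = U
~((ψ & ~φ) | (ψ -> (ψ | ψ))) = ~U = U
In Kleene's strong three-valued logic K3: ~φ = ~0 = 1
ψ & ~φ = U & 1 = U
ψ | ψ = U | U = U
ψ -> (ψ | ψ) = U -> U = U  [~U | U]
(ψ & ~φ) | (ψ -> (ψ | ψ)) = U | U = U
~((ψ & ~φ) | (ψ -> (ψ | ψ))) = ~U = U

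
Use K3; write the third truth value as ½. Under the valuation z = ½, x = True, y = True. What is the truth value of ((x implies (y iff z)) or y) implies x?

y iff z = True iff ½ = ½
x implies (y iff z) = True implies ½ = ½
(x implies (y iff z)) or y = ½ or True = True
((x implies (y iff z)) or y) implies x = True implies True = True

True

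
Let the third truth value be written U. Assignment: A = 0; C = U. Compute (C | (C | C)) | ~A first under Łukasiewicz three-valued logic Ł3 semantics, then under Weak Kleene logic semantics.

In Łukasiewicz three-valued logic Ł3: C | C = U | U = U
C | (C | C) = U | U = U
~A = ~0 = 1
(C | (C | C)) | ~A = U | 1 = 1
In Weak Kleene logic: C | C = U | U = U
C | (C | C) = U | U = U
~A = ~0 = 1
(C | (C | C)) | ~A = U | 1 = U
They differ because Łukasiewicz three-valued logic Ł3 and Weak Kleene logic treat U differently under the binary connectives.

1; U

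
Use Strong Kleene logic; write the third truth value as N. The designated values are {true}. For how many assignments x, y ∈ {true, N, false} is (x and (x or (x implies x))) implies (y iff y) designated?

7

Of the 9 assignments, 7 give a value in {true}.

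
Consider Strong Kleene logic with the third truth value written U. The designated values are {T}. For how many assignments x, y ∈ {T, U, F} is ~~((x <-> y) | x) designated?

4

Designated under: (x=T, y=T); (x=T, y=U); (x=T, y=F); (x=F, y=F).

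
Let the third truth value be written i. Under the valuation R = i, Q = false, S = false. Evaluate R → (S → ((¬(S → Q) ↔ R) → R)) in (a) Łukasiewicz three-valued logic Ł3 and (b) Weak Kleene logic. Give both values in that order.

true; i

In Łukasiewicz three-valued logic Ł3: S → Q = false → false = true
¬(S → Q) = ¬true = false
¬(S → Q) ↔ R = false ↔ i = i  [1 − |0−½|]
(¬(S → Q) ↔ R) → R = i → i = true
S → ((¬(S → Q) ↔ R) → R) = false → true = true
R → (S → ((¬(S → Q) ↔ R) → R)) = i → true = true
In Weak Kleene logic: S → Q = false → false = true
¬(S → Q) = ¬true = false
¬(S → Q) ↔ R = false ↔ i = i
(¬(S → Q) ↔ R) → R = i → i = i
S → ((¬(S → Q) ↔ R) → R) = false → i = i
R → (S → ((¬(S → Q) ↔ R) → R)) = i → i = i
They differ because Łukasiewicz three-valued logic Ł3 and Weak Kleene logic treat i differently under the binary connectives.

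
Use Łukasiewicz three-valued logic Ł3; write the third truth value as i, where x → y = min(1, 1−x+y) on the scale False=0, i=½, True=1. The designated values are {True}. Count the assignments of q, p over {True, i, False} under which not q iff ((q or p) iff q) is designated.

2

Designated under: (q=i, p=True); (q=False, p=False).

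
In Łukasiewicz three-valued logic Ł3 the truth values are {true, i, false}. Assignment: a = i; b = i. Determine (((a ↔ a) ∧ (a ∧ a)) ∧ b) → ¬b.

a ↔ a = i ↔ i = true  [1 − |½−½|]
a ∧ a = i ∧ i = i
(a ↔ a) ∧ (a ∧ a) = true ∧ i = i
((a ↔ a) ∧ (a ∧ a)) ∧ b = i ∧ i = i
¬b = ¬i = i
(((a ↔ a) ∧ (a ∧ a)) ∧ b) → ¬b = i → i = true

true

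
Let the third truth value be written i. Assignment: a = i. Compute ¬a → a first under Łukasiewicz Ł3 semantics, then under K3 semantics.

True; i

In Łukasiewicz Ł3: ¬a = ¬i = i
¬a → a = i → i = True  [min(1, 1−½+½)]
In K3: ¬a = ¬i = i
¬a → a = i → i = i
They differ because Łukasiewicz Ł3 and K3 treat i differently under implication.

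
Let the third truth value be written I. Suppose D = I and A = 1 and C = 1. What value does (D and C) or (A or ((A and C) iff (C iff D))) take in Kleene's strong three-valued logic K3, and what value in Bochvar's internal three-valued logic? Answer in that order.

1; I

In Kleene's strong three-valued logic K3: D and C = I and 1 = I
A and C = 1 and 1 = 1
C iff D = 1 iff I = I
(A and C) iff (C iff D) = 1 iff I = I
A or ((A and C) iff (C iff D)) = 1 or I = 1
(D and C) or (A or ((A and C) iff (C iff D))) = I or 1 = 1
In Bochvar's internal three-valued logic: D and C = I and 1 = I
A and C = 1 and 1 = 1
C iff D = 1 iff I = I
(A and C) iff (C iff D) = 1 iff I = I
A or ((A and C) iff (C iff D)) = 1 or I = I
(D and C) or (A or ((A and C) iff (C iff D))) = I or I = I
They differ because Kleene's strong three-valued logic K3 and Bochvar's internal three-valued logic treat I differently under the binary connectives.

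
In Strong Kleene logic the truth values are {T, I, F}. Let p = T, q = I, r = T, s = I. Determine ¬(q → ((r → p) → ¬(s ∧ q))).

r → p = T → T = T
s ∧ q = I ∧ I = I
¬(s ∧ q) = ¬I = I
(r → p) → ¬(s ∧ q) = T → I = I  [¬T ∨ I]
q → ((r → p) → ¬(s ∧ q)) = I → I = I
¬(q → ((r → p) → ¬(s ∧ q))) = ¬I = I

I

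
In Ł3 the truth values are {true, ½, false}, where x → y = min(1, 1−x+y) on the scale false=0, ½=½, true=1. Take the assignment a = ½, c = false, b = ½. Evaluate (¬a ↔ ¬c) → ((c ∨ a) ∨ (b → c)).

true

¬a = ¬½ = ½
¬c = ¬false = true
¬a ↔ ¬c = ½ ↔ true = ½  [1 − |½−1|]
c ∨ a = false ∨ ½ = ½
b → c = ½ → false = ½
(c ∨ a) ∨ (b → c) = ½ ∨ ½ = ½
(¬a ↔ ¬c) → ((c ∨ a) ∨ (b → c)) = ½ → ½ = true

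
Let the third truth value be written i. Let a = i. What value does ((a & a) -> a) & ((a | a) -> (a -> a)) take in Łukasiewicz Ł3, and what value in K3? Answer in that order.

In Łukasiewicz Ł3: a & a = i & i = i
(a & a) -> a = i -> i = T  [min(1, 1−½+½)]
a | a = i | i = i
a -> a = i -> i = T
(a | a) -> (a -> a) = i -> T = T
((a & a) -> a) & ((a | a) -> (a -> a)) = T & T = T
In K3: a & a = i & i = i
(a & a) -> a = i -> i = i
a | a = i | i = i
a -> a = i -> i = i
(a | a) -> (a -> a) = i -> i = i
((a & a) -> a) & ((a | a) -> (a -> a)) = i & i = i
They differ because Łukasiewicz Ł3 and K3 treat i differently under implication.

T; i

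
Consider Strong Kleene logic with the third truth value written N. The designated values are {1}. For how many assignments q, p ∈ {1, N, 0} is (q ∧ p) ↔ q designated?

4

Designated under: (q=1, p=1); (q=0, p=1); (q=0, p=N); (q=0, p=0).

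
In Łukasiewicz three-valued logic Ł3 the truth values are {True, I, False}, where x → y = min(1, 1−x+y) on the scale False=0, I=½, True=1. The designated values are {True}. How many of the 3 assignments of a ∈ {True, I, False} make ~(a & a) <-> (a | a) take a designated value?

1

a=True: False ·
a=I: True ✓
a=False: False ·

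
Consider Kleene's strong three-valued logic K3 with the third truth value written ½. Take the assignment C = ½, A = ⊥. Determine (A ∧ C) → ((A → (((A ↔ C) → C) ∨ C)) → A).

⊤

A ∧ C = ⊥ ∧ ½ = ⊥
A ↔ C = ⊥ ↔ ½ = ½
(A ↔ C) → C = ½ → ½ = ½  [¬½ ∨ ½]
((A ↔ C) → C) ∨ C = ½ ∨ ½ = ½
A → (((A ↔ C) → C) ∨ C) = ⊥ → ½ = ⊤
(A → (((A ↔ C) → C) ∨ C)) → A = ⊤ → ⊥ = ⊥
(A ∧ C) → ((A → (((A ↔ C) → C) ∨ C)) → A) = ⊥ → ⊥ = ⊤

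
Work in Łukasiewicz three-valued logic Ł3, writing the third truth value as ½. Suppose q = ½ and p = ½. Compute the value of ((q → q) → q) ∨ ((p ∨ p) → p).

True

q → q = ½ → ½ = True  [min(1, 1−½+½)]
(q → q) → q = True → ½ = ½
p ∨ p = ½ ∨ ½ = ½
(p ∨ p) → p = ½ → ½ = True
((q → q) → q) ∨ ((p ∨ p) → p) = ½ ∨ True = True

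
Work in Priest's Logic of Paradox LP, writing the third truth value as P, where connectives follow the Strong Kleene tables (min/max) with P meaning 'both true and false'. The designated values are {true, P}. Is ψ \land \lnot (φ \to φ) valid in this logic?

No

Countermodel: ψ=true, φ=true gives false, which is not designated.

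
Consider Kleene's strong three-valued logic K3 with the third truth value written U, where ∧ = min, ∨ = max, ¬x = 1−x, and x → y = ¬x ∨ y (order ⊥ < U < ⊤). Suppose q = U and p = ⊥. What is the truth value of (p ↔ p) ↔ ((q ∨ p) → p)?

U

p ↔ p = ⊥ ↔ ⊥ = ⊤
q ∨ p = U ∨ ⊥ = U
(q ∨ p) → p = U → ⊥ = U  [¬U ∨ ⊥]
(p ↔ p) ↔ ((q ∨ p) → p) = ⊤ ↔ U = U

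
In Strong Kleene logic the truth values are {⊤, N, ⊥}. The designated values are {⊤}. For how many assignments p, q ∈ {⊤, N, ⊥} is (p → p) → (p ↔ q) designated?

2

Designated under: (p=⊤, q=⊤); (p=⊥, q=⊥).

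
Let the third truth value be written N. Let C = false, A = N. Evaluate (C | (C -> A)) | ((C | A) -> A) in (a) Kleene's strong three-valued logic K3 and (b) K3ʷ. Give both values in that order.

In Kleene's strong three-valued logic K3: C -> A = false -> N = true
C | (C -> A) = false | true = true
C | A = false | N = N
(C | A) -> A = N -> N = N
(C | (C -> A)) | ((C | A) -> A) = true | N = true
In K3ʷ: C -> A = false -> N = N
C | (C -> A) = false | N = N
C | A = false | N = N
(C | A) -> A = N -> N = N
(C | (C -> A)) | ((C | A) -> A) = N | N = N
They differ because Kleene's strong three-valued logic K3 and K3ʷ treat N differently under the binary connectives.

true; N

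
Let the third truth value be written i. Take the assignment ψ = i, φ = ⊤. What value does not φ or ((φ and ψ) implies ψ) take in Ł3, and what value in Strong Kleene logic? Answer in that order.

⊤; i

In Ł3: not φ = not ⊤ = ⊥
φ and ψ = ⊤ and i = i
(φ and ψ) implies ψ = i implies i = ⊤
not φ or ((φ and ψ) implies ψ) = ⊥ or ⊤ = ⊤
In Strong Kleene logic: not φ = not ⊤ = ⊥
φ and ψ = ⊤ and i = i
(φ and ψ) implies ψ = i implies i = i  [not i or i]
not φ or ((φ and ψ) implies ψ) = ⊥ or i = i
They differ because Ł3 and Strong Kleene logic treat i differently under implication.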